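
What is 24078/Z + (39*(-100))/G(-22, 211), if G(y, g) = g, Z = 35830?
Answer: -67328271/3780065 ≈ -17.811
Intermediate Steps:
24078/Z + (39*(-100))/G(-22, 211) = 24078/35830 + (39*(-100))/211 = 24078*(1/35830) - 3900*1/211 = 12039/17915 - 3900/211 = -67328271/3780065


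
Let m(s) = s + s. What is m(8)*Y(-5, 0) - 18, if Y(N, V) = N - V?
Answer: -98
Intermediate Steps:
m(s) = 2*s
m(8)*Y(-5, 0) - 18 = (2*8)*(-5 - 1*0) - 18 = 16*(-5 + 0) - 18 = 16*(-5) - 18 = -80 - 18 = -98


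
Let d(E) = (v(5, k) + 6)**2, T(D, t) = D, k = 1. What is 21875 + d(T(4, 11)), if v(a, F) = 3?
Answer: 21956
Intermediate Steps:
d(E) = 81 (d(E) = (3 + 6)**2 = 9**2 = 81)
21875 + d(T(4, 11)) = 21875 + 81 = 21956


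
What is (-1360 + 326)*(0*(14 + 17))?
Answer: 0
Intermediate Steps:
(-1360 + 326)*(0*(14 + 17)) = -0*31 = -1034*0 = 0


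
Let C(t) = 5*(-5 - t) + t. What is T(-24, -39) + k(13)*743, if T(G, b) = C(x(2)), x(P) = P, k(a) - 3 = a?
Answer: 11855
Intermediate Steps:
k(a) = 3 + a
C(t) = -25 - 4*t (C(t) = (-25 - 5*t) + t = -25 - 4*t)
T(G, b) = -33 (T(G, b) = -25 - 4*2 = -25 - 8 = -33)
T(-24, -39) + k(13)*743 = -33 + (3 + 13)*743 = -33 + 16*743 = -33 + 11888 = 11855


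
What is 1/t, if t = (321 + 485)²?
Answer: 1/649636 ≈ 1.5393e-6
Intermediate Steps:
t = 649636 (t = 806² = 649636)
1/t = 1/649636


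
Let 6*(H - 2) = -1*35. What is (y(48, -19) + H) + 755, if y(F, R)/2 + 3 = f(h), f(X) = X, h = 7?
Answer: 4555/6 ≈ 759.17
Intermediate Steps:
y(F, R) = 8 (y(F, R) = -6 + 2*7 = -6 + 14 = 8)
H = -23/6 (H = 2 + (-1*35)/6 = 2 + (⅙)*(-35) = 2 - 35/6 = -23/6 ≈ -3.8333)
(y(48, -19) + H) + 755 = (8 - 23/6) + 755 = 25/6 + 755 = 4555/6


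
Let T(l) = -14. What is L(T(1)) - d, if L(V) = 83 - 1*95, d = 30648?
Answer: -30660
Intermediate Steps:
L(V) = -12 (L(V) = 83 - 95 = -12)
L(T(1)) - d = -12 - 1*30648 = -12 - 30648 = -30660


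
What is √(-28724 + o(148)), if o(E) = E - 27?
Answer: I*√28603 ≈ 169.12*I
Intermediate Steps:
o(E) = -27 + E
√(-28724 + o(148)) = √(-28724 + (-27 + 148)) = √(-28724 + 121) = √(-28603) = I*√28603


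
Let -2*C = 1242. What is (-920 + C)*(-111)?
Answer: 171051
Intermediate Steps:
C = -621 (C = -½*1242 = -621)
(-920 + C)*(-111) = (-920 - 621)*(-111) = -1541*(-111) = 171051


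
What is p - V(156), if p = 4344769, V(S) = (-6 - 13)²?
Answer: 4344408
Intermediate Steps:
V(S) = 361 (V(S) = (-19)² = 361)
p - V(156) = 4344769 - 1*361 = 4344769 - 361 = 4344408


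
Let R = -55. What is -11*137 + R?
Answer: -1562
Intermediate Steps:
-11*137 + R = -11*137 - 55 = -1507 - 55 = -1562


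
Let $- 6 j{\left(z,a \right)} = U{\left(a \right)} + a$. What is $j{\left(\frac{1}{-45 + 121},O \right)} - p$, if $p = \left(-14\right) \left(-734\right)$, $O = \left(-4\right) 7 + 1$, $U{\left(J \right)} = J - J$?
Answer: $- \frac{20543}{2} \approx -10272.0$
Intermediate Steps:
$U{\left(J \right)} = 0$
$O = -27$ ($O = -28 + 1 = -27$)
$j{\left(z,a \right)} = - \frac{a}{6}$ ($j{\left(z,a \right)} = - \frac{0 + a}{6} = - \frac{a}{6}$)
$p = 10276$
$j{\left(\frac{1}{-45 + 121},O \right)} - p = \left(- \frac{1}{6}\right) \left(-27\right) - 10276 = \frac{9}{2} - 10276 = - \frac{20543}{2}$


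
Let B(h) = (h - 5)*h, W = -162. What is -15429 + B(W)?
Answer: 11625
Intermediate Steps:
B(h) = h*(-5 + h) (B(h) = (-5 + h)*h = h*(-5 + h))
-15429 + B(W) = -15429 - 162*(-5 - 162) = -15429 - 162*(-167) = -15429 + 27054 = 11625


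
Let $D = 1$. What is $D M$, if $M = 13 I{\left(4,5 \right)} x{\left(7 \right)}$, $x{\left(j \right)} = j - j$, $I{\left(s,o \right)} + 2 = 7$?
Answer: $0$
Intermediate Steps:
$I{\left(s,o \right)} = 5$ ($I{\left(s,o \right)} = -2 + 7 = 5$)
$x{\left(j \right)} = 0$
$M = 0$ ($M = 13 \cdot 5 \cdot 0 = 65 \cdot 0 = 0$)
$D M = 1 \cdot 0 = 0$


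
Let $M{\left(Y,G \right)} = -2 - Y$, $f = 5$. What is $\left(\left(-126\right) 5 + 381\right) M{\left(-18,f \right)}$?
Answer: $-3984$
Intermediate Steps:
$\left(\left(-126\right) 5 + 381\right) M{\left(-18,f \right)} = \left(\left(-126\right) 5 + 381\right) \left(-2 - -18\right) = \left(-630 + 381\right) \left(-2 + 18\right) = \left(-249\right) 16 = -3984$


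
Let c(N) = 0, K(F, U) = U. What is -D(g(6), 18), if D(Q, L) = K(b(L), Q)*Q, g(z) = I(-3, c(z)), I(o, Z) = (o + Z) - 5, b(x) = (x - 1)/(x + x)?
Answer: -64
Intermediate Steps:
b(x) = (-1 + x)/(2*x) (b(x) = (-1 + x)/((2*x)) = (-1 + x)*(1/(2*x)) = (-1 + x)/(2*x))
I(o, Z) = -5 + Z + o (I(o, Z) = (Z + o) - 5 = -5 + Z + o)
g(z) = -8 (g(z) = -5 + 0 - 3 = -8)
D(Q, L) = Q**2 (D(Q, L) = Q*Q = Q**2)
-D(g(6), 18) = -1*(-8)**2 = -1*64 = -64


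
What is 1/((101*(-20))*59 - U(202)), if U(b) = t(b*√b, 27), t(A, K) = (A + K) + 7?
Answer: -59607/7101867694 + 101*√202/7101867694 ≈ -8.1910e-6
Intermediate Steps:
t(A, K) = 7 + A + K
U(b) = 34 + b^(3/2) (U(b) = 7 + b*√b + 27 = 7 + b^(3/2) + 27 = 34 + b^(3/2))
1/((101*(-20))*59 - U(202)) = 1/((101*(-20))*59 - (34 + 202^(3/2))) = 1/(-2020*59 - (34 + 202*√202)) = 1/(-119180 + (-34 - 202*√202)) = 1/(-119214 - 202*√202)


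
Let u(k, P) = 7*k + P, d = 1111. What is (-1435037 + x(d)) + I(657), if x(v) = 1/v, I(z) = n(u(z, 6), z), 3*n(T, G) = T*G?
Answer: -473888161/1111 ≈ -4.2654e+5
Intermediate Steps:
u(k, P) = P + 7*k
n(T, G) = G*T/3 (n(T, G) = (T*G)/3 = (G*T)/3 = G*T/3)
I(z) = z*(6 + 7*z)/3
(-1435037 + x(d)) + I(657) = (-1435037 + 1/1111) + (⅓)*657*(6 + 7*657) = (-1435037 + 1/1111) + (⅓)*657*(6 + 4599) = -1594326106/1111 + (⅓)*657*4605 = -1594326106/1111 + 1008495 = -473888161/1111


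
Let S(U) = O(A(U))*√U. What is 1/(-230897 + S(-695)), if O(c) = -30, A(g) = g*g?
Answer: I/(-230897*I + 30*√695) ≈ -4.3309e-6 + 1.4834e-8*I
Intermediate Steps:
A(g) = g²
S(U) = -30*√U
1/(-230897 + S(-695)) = 1/(-230897 - 30*I*√695)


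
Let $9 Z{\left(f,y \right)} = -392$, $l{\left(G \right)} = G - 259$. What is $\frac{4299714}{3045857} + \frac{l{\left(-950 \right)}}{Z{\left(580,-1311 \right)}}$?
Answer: $\frac{34827457905}{1193975944} \approx 29.169$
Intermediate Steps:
$l{\left(G \right)} = -259 + G$
$Z{\left(f,y \right)} = - \frac{392}{9}$ ($Z{\left(f,y \right)} = \frac{1}{9} \left(-392\right) = - \frac{392}{9}$)
$\frac{4299714}{3045857} + \frac{l{\left(-950 \right)}}{Z{\left(580,-1311 \right)}} = \frac{4299714}{3045857} + \frac{-259 - 950}{- \frac{392}{9}} = 4299714 \cdot \frac{1}{3045857} - - \frac{10881}{392} = \frac{4299714}{3045857} + \frac{10881}{392} = \frac{34827457905}{1193975944}$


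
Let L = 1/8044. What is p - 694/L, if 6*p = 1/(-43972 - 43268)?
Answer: -2922122643841/523440 ≈ -5.5825e+6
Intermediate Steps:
L = 1/8044 ≈ 0.00012432
p = -1/523440 (p = 1/(6*(-43972 - 43268)) = (1/6)/(-87240) = (1/6)*(-1/87240) = -1/523440 ≈ -1.9104e-6)
p - 694/L = -1/523440 - 694/1/8044 = -1/523440 - 694*8044 = -1/523440 - 1*5582536 = -1/523440 - 5582536 = -2922122643841/523440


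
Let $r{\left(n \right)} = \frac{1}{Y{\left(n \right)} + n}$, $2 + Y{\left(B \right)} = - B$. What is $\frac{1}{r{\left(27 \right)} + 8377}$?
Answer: $\frac{2}{16753} \approx 0.00011938$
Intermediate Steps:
$Y{\left(B \right)} = -2 - B$
$r{\left(n \right)} = - \frac{1}{2}$ ($r{\left(n \right)} = \frac{1}{\left(-2 - n\right) + n} = \frac{1}{-2} = - \frac{1}{2}$)
$\frac{1}{r{\left(27 \right)} + 8377} = \frac{1}{- \frac{1}{2} + 8377} = \frac{1}{\frac{16753}{2}} = \frac{2}{16753}$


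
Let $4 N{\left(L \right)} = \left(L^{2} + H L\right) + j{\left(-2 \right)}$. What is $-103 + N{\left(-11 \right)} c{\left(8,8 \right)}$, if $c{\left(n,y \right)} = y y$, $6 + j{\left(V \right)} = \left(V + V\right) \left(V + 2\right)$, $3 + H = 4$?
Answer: $1561$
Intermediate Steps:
$H = 1$ ($H = -3 + 4 = 1$)
$j{\left(V \right)} = -6 + 2 V \left(2 + V\right)$ ($j{\left(V \right)} = -6 + \left(V + V\right) \left(V + 2\right) = -6 + 2 V \left(2 + V\right)$)
$c{\left(n,y \right)} = y^{2}$
$N{\left(L \right)} = - \frac{3}{2} + \frac{L}{4} + \frac{L^{2}}{4}$ ($N{\left(L \right)} = \frac{\left(L^{2} + 1 L\right) + \left(-6 + 2 \left(-2\right)^{2} + 4 \left(-2\right)\right)}{4} = \frac{\left(L^{2} + L\right) - 6}{4} = \frac{\left(L + L^{2}\right) - 6}{4} = \frac{-6 + L + L^{2}}{4} = - \frac{3}{2} + \frac{L}{4} + \frac{L^{2}}{4}$)
$-103 + N{\left(-11 \right)} c{\left(8,8 \right)} = -103 + \left(- \frac{3}{2} + \frac{1}{4} \left(-11\right) + \frac{\left(-11\right)^{2}}{4}\right) 8^{2} = -103 + \left(- \frac{3}{2} - \frac{11}{4} + \frac{1}{4} \cdot 121\right) 64 = -103 + \left(- \frac{3}{2} - \frac{11}{4} + \frac{121}{4}\right) 64 = -103 + 26 \cdot 64 = -103 + 1664 = 1561$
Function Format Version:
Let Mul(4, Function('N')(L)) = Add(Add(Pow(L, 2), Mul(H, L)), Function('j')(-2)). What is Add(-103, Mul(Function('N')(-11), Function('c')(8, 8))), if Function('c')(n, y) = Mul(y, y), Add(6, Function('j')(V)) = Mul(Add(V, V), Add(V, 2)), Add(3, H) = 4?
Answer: 1561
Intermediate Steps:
H = 1 (H = Add(-3, 4) = 1)
Function('j')(V) = Add(-6, Mul(2, V, Add(2, V))) (Function('j')(V) = Add(-6, Mul(Add(V, V), Add(V, 2))) = Add(-6, Mul(Mul(2, V), Add(2, V))) = Add(-6, Mul(2, V, Add(2, V))))
Function('c')(n, y) = Pow(y, 2)
Function('N')(L) = Add(Rational(-3, 2), Mul(Rational(1, 4), L), Mul(Rational(1, 4), Pow(L, 2))) (Function('N')(L) = Mul(Rational(1, 4), Add(Add(Pow(L, 2), Mul(1, L)), Add(-6, Mul(2, Pow(-2, 2)), Mul(4, -2)))) = Mul(Rational(1, 4), Add(Add(Pow(L, 2), L), Add(-6, Mul(2, 4), -8))) = Mul(Rational(1, 4), Add(Add(L, Pow(L, 2)), Add(-6, 8, -8))) = Mul(Rational(1, 4), Add(Add(L, Pow(L, 2)), -6)) = Mul(Rational(1, 4), Add(-6, L, Pow(L, 2))) = Add(Rational(-3, 2), Mul(Rational(1, 4), L), Mul(Rational(1, 4), Pow(L, 2))))
Add(-103, Mul(Function('N')(-11), Function('c')(8, 8))) = Add(-103, Mul(Add(Rational(-3, 2), Mul(Rational(1, 4), -11), Mul(Rational(1, 4), Pow(-11, 2))), Pow(8, 2))) = Add(-103, Mul(Add(Rational(-3, 2), Rational(-11, 4), Mul(Rational(1, 4), 121)), 64)) = Add(-103, Mul(Add(Rational(-3, 2), Rational(-11, 4), Rational(121, 4)), 64)) = Add(-103, Mul(26, 64)) = Add(-103, 1664) = 1561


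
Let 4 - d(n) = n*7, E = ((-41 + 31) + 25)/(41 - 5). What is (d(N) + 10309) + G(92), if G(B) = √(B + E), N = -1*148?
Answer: 11349 + √3327/6 ≈ 11359.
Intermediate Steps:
N = -148
E = 5/12 (E = (-10 + 25)/36 = 15*(1/36) = 5/12 ≈ 0.41667)
d(n) = 4 - 7*n (d(n) = 4 - n*7 = 4 - 7*n)
G(B) = √(5/12 + B) (G(B) = √(B + 5/12) = √(5/12 + B))
(d(N) + 10309) + G(92) = ((4 - 7*(-148)) + 10309) + √(15 + 36*92)/6 = ((4 + 1036) + 10309) + √(15 + 3312)/6 = (1040 + 10309) + √3327/6 = 11349 + √3327/6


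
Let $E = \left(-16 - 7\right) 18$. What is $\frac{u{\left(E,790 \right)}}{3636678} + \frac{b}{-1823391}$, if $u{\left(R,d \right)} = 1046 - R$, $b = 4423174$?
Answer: $- \frac{2680499570852}{1105180989183} \approx -2.4254$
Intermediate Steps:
$E = -414$ ($E = \left(-23\right) 18 = -414$)
$\frac{u{\left(E,790 \right)}}{3636678} + \frac{b}{-1823391} = \frac{1046 - -414}{3636678} + \frac{4423174}{-1823391} = \left(1046 + 414\right) \frac{1}{3636678} + 4423174 \left(- \frac{1}{1823391}\right) = 1460 \cdot \frac{1}{3636678} - \frac{4423174}{1823391} = \frac{730}{1818339} - \frac{4423174}{1823391} = - \frac{2680499570852}{1105180989183}$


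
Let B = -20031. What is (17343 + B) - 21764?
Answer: -24452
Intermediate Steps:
(17343 + B) - 21764 = (17343 - 20031) - 21764 = -2688 - 21764 = -24452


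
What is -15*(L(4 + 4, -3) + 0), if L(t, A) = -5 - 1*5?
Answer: 150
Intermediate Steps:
L(t, A) = -10 (L(t, A) = -5 - 5 = -10)
-15*(L(4 + 4, -3) + 0) = -15*(-10 + 0) = -15*(-10) = 150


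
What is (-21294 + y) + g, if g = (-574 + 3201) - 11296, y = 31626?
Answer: 1663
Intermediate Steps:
g = -8669 (g = 2627 - 11296 = -8669)
(-21294 + y) + g = (-21294 + 31626) - 8669 = 10332 - 8669 = 1663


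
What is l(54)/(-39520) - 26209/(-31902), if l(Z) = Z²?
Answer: 9064937/12122760 ≈ 0.74776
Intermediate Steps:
l(54)/(-39520) - 26209/(-31902) = 54²/(-39520) - 26209/(-31902) = 2916*(-1/39520) - 26209*(-1/31902) = -729/9880 + 26209/31902 = 9064937/12122760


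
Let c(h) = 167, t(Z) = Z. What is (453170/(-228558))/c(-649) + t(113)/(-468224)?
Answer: -108249094049/8935864472832 ≈ -0.012114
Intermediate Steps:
(453170/(-228558))/c(-649) + t(113)/(-468224) = (453170/(-228558))/167 + 113/(-468224) = (453170*(-1/228558))*(1/167) + 113*(-1/468224) = -226585/114279*1/167 - 113/468224 = -226585/19084593 - 113/468224 = -108249094049/8935864472832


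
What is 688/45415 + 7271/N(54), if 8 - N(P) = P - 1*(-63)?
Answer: -330137473/4950235 ≈ -66.691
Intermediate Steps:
N(P) = -55 - P (N(P) = 8 - (P - 1*(-63)) = 8 - (P + 63) = 8 - (63 + P) = 8 + (-63 - P) = -55 - P)
688/45415 + 7271/N(54) = 688/45415 + 7271/(-55 - 1*54) = 688*(1/45415) + 7271/(-55 - 54) = 688/45415 + 7271/(-109) = 688/45415 + 7271*(-1/109) = 688/45415 - 7271/109 = -330137473/4950235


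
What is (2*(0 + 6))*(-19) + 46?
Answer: -182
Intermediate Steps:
(2*(0 + 6))*(-19) + 46 = (2*6)*(-19) + 46 = 12*(-19) + 46 = -228 + 46 = -182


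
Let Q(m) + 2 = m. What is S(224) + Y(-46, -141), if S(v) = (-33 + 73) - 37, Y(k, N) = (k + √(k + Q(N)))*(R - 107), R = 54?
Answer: 2441 - 159*I*√21 ≈ 2441.0 - 728.63*I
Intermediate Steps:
Q(m) = -2 + m
Y(k, N) = -53*k - 53*√(-2 + N + k) (Y(k, N) = (k + √(k + (-2 + N)))*(54 - 107) = (k + √(-2 + N + k))*(-53) = -53*k - 53*√(-2 + N + k))
S(v) = 3 (S(v) = 40 - 37 = 3)
S(224) + Y(-46, -141) = 3 + (-53*(-46) - 53*√(-2 - 141 - 46)) = 3 + (2438 - 159*I*√21) = 2441 - 159*I*√21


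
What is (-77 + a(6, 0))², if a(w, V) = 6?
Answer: 5041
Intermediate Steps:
(-77 + a(6, 0))² = (-77 + 6)² = (-71)² = 5041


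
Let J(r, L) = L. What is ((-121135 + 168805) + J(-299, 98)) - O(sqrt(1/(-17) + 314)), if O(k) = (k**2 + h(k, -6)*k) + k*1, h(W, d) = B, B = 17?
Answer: 806719/17 - 54*sqrt(10081)/17 ≈ 47135.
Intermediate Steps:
h(W, d) = 17
O(k) = k**2 + 18*k (O(k) = (k**2 + 17*k) + k*1 = (k**2 + 17*k) + k = k**2 + 18*k)
((-121135 + 168805) + J(-299, 98)) - O(sqrt(1/(-17) + 314)) = ((-121135 + 168805) + 98) - sqrt(1/(-17) + 314)*(18 + sqrt(1/(-17) + 314)) = (47670 + 98) - sqrt(-1/17 + 314)*(18 + sqrt(-1/17 + 314)) = 47768 - sqrt(5337/17)*(18 + sqrt(5337/17)) = 47768 - 3*sqrt(10081)/17*(18 + 3*sqrt(10081)/17) = 47768 - 3*sqrt(10081)*(18 + 3*sqrt(10081)/17)/17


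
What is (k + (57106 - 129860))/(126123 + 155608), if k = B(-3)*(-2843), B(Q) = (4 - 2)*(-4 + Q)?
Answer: -32952/281731 ≈ -0.11696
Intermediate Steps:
B(Q) = -8 + 2*Q (B(Q) = 2*(-4 + Q) = -8 + 2*Q)
k = 39802 (k = (-8 + 2*(-3))*(-2843) = (-8 - 6)*(-2843) = -14*(-2843) = 39802)
(k + (57106 - 129860))/(126123 + 155608) = (39802 + (57106 - 129860))/(126123 + 155608) = (39802 - 72754)/281731 = -32952*1/281731 = -32952/281731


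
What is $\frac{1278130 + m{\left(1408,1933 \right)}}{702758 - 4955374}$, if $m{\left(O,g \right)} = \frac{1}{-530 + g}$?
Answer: $- \frac{1793216391}{5966420248} \approx -0.30055$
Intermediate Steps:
$\frac{1278130 + m{\left(1408,1933 \right)}}{702758 - 4955374} = \frac{1278130 + \frac{1}{-530 + 1933}}{702758 - 4955374} = \frac{1278130 + \frac{1}{1403}}{-4252616} = \left(1278130 + \frac{1}{1403}\right) \left(- \frac{1}{4252616}\right) = \frac{1793216391}{1403} \left(- \frac{1}{4252616}\right) = - \frac{1793216391}{5966420248}$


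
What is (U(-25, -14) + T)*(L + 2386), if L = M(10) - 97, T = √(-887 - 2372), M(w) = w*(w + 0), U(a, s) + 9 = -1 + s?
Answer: -57336 + 2389*I*√3259 ≈ -57336.0 + 1.3638e+5*I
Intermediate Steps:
U(a, s) = -10 + s (U(a, s) = -9 + (-1 + s) = -10 + s)
M(w) = w² (M(w) = w*w = w²)
T = I*√3259 (T = √(-3259) = I*√3259 ≈ 57.088*I)
L = 3 (L = 10² - 97 = 100 - 97 = 3)
(U(-25, -14) + T)*(L + 2386) = ((-10 - 14) + I*√3259)*(3 + 2386) = (-24 + I*√3259)*2389 = -57336 + 2389*I*√3259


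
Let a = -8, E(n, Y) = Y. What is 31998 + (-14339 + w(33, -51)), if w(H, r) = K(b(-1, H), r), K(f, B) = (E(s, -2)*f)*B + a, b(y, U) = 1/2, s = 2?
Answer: 17702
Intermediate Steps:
b(y, U) = 1/2
K(f, B) = -8 - 2*B*f (K(f, B) = (-2*f)*B - 8 = -2*B*f - 8 = -8 - 2*B*f)
w(H, r) = -8 - r (w(H, r) = -8 - 2*r*1/2 = -8 - r)
31998 + (-14339 + w(33, -51)) = 31998 + (-14339 + (-8 - 1*(-51))) = 31998 + (-14339 + (-8 + 51)) = 31998 + (-14339 + 43) = 31998 - 14296 = 17702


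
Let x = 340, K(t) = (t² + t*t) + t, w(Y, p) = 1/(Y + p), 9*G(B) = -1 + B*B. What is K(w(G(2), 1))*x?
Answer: 1275/2 ≈ 637.50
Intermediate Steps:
G(B) = -⅑ + B²/9 (G(B) = (-1 + B*B)/9 = (-1 + B²)/9 = -⅑ + B²/9)
K(t) = t + 2*t² (K(t) = (t² + t²) + t = 2*t² + t = t + 2*t²)
K(w(G(2), 1))*x = ((1 + 2/((-⅑ + (⅑)*2²) + 1))/((-⅑ + (⅑)*2²) + 1))*340 = ((1 + 2/((-⅑ + (⅑)*4) + 1))/((-⅑ + (⅑)*4) + 1))*340 = ((1 + 2/((-⅑ + 4/9) + 1))/((-⅑ + 4/9) + 1))*340 = ((1 + 2/(⅓ + 1))/(⅓ + 1))*340 = ((1 + 2/(4/3))/(4/3))*340 = (3*(1 + 2*(¾))/4)*340 = (3*(1 + 3/2)/4)*340 = ((¾)*(5/2))*340 = (15/8)*340 = 1275/2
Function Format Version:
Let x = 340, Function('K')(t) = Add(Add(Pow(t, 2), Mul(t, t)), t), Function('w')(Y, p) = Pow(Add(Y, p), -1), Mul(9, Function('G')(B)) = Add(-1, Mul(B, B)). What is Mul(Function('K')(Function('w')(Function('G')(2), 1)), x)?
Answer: Rational(1275, 2) ≈ 637.50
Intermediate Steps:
Function('G')(B) = Add(Rational(-1, 9), Mul(Rational(1, 9), Pow(B, 2))) (Function('G')(B) = Mul(Rational(1, 9), Add(-1, Mul(B, B))) = Mul(Rational(1, 9), Add(-1, Pow(B, 2))) = Add(Rational(-1, 9), Mul(Rational(1, 9), Pow(B, 2))))
Function('K')(t) = Add(t, Mul(2, Pow(t, 2))) (Function('K')(t) = Add(Add(Pow(t, 2), Pow(t, 2)), t) = Add(Mul(2, Pow(t, 2)), t) = Add(t, Mul(2, Pow(t, 2))))
Mul(Function('K')(Function('w')(Function('G')(2), 1)), x) = Mul(Mul(Pow(Add(Add(Rational(-1, 9), Mul(Rational(1, 9), Pow(2, 2))), 1), -1), Add(1, Mul(2, Pow(Add(Add(Rational(-1, 9), Mul(Rational(1, 9), Pow(2, 2))), 1), -1)))), 340) = Mul(Mul(Pow(Add(Add(Rational(-1, 9), Mul(Rational(1, 9), 4)), 1), -1), Add(1, Mul(2, Pow(Add(Add(Rational(-1, 9), Mul(Rational(1, 9), 4)), 1), -1)))), 340) = Mul(Mul(Pow(Add(Add(Rational(-1, 9), Rational(4, 9)), 1), -1), Add(1, Mul(2, Pow(Add(Add(Rational(-1, 9), Rational(4, 9)), 1), -1)))), 340) = Mul(Mul(Pow(Add(Rational(1, 3), 1), -1), Add(1, Mul(2, Pow(Add(Rational(1, 3), 1), -1)))), 340) = Mul(Mul(Pow(Rational(4, 3), -1), Add(1, Mul(2, Pow(Rational(4, 3), -1)))), 340) = Mul(Mul(Rational(3, 4), Add(1, Mul(2, Rational(3, 4)))), 340) = Mul(Mul(Rational(3, 4), Add(1, Rational(3, 2))), 340) = Mul(Mul(Rational(3, 4), Rational(5, 2)), 340) = Mul(Rational(15, 8), 340) = Rational(1275, 2)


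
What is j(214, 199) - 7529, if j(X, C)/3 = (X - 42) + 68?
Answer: -6809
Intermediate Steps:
j(X, C) = 78 + 3*X (j(X, C) = 3*((X - 42) + 68) = 3*((-42 + X) + 68) = 3*(26 + X) = 78 + 3*X)
j(214, 199) - 7529 = (78 + 3*214) - 7529 = (78 + 642) - 7529 = 720 - 7529 = -6809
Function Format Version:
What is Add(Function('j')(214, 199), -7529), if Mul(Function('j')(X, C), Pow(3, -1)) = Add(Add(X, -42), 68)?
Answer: -6809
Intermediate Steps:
Function('j')(X, C) = Add(78, Mul(3, X)) (Function('j')(X, C) = Mul(3, Add(Add(X, -42), 68)) = Mul(3, Add(Add(-42, X), 68)) = Mul(3, Add(26, X)) = Add(78, Mul(3, X)))
Add(Function('j')(214, 199), -7529) = Add(Add(78, Mul(3, 214)), -7529) = Add(Add(78, 642), -7529) = Add(720, -7529) = -6809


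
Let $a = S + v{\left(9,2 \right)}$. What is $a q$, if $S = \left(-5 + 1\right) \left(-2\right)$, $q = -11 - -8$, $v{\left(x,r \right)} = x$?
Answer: $-51$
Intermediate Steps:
$q = -3$ ($q = -11 + 8 = -3$)
$S = 8$ ($S = \left(-4\right) \left(-2\right) = 8$)
$a = 17$ ($a = 8 + 9 = 17$)
$a q = 17 \left(-3\right) = -51$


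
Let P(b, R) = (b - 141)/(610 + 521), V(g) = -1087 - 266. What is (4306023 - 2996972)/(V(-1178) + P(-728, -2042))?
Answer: -1480536681/1531112 ≈ -966.97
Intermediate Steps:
V(g) = -1353
P(b, R) = -47/377 + b/1131 (P(b, R) = (-141 + b)/1131 = (-141 + b)*(1/1131) = -47/377 + b/1131)
(4306023 - 2996972)/(V(-1178) + P(-728, -2042)) = (4306023 - 2996972)/(-1353 + (-47/377 + (1/1131)*(-728))) = 1309051/(-1353 + (-47/377 - 56/87)) = 1309051/(-1353 - 869/1131) = 1309051/(-1531112/1131) = 1309051*(-1131/1531112) = -1480536681/1531112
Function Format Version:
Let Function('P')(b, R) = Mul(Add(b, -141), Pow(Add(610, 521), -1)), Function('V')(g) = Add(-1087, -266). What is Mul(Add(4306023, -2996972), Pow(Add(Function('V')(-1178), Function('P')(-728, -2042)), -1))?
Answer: Rational(-1480536681, 1531112) ≈ -966.97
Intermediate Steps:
Function('V')(g) = -1353
Function('P')(b, R) = Add(Rational(-47, 377), Mul(Rational(1, 1131), b)) (Function('P')(b, R) = Mul(Add(-141, b), Pow(1131, -1)) = Mul(Add(-141, b), Rational(1, 1131)) = Add(Rational(-47, 377), Mul(Rational(1, 1131), b)))
Mul(Add(4306023, -2996972), Pow(Add(Function('V')(-1178), Function('P')(-728, -2042)), -1)) = Mul(Add(4306023, -2996972), Pow(Add(-1353, Add(Rational(-47, 377), Mul(Rational(1, 1131), -728))), -1)) = Mul(1309051, Pow(Add(-1353, Add(Rational(-47, 377), Rational(-56, 87))), -1)) = Mul(1309051, Pow(Add(-1353, Rational(-869, 1131)), -1)) = Mul(1309051, Pow(Rational(-1531112, 1131), -1)) = Mul(1309051, Rational(-1131, 1531112)) = Rational(-1480536681, 1531112)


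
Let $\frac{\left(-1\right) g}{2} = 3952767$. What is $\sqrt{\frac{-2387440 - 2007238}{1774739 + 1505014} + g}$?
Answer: $\frac{2 i \sqrt{2362169510736561065}}{1093251} \approx 2811.7 i$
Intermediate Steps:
$g = -7905534$ ($g = \left(-2\right) 3952767 = -7905534$)
$\sqrt{\frac{-2387440 - 2007238}{1774739 + 1505014} + g} = \sqrt{\frac{-2387440 - 2007238}{1774739 + 1505014} - 7905534} = \sqrt{- \frac{4394678}{3279753} - 7905534} = \sqrt{- \frac{25928203247780}{3279753}} = \frac{2 i \sqrt{2362169510736561065}}{1093251}$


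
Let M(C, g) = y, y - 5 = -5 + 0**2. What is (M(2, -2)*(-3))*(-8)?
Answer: 0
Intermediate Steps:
y = 0 (y = 5 + (-5 + 0**2) = 5 + (-5 + 0) = 5 - 5 = 0)
M(C, g) = 0
(M(2, -2)*(-3))*(-8) = (0*(-3))*(-8) = 0*(-8) = 0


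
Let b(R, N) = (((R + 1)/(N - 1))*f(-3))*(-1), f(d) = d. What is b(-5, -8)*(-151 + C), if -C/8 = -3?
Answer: -508/3 ≈ -169.33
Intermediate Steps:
C = 24 (C = -8*(-3) = 24)
b(R, N) = 3*(1 + R)/(-1 + N) (b(R, N) = (((R + 1)/(N - 1))*(-3))*(-1) = (((1 + R)/(-1 + N))*(-3))*(-1) = -3*(1 + R)/(-1 + N)*(-1) = 3*(1 + R)/(-1 + N))
b(-5, -8)*(-151 + C) = (3*(1 - 5)/(-1 - 8))*(-151 + 24) = (3*(-4)/(-9))*(-127) = (3*(-⅑)*(-4))*(-127) = (4/3)*(-127) = -508/3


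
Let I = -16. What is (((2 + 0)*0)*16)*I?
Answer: 0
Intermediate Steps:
(((2 + 0)*0)*16)*I = (((2 + 0)*0)*16)*(-16) = ((2*0)*16)*(-16) = (0*16)*(-16) = 0*(-16) = 0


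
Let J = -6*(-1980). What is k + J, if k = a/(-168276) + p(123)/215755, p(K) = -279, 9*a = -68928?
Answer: 323491124550767/27229791285 ≈ 11880.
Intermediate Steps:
a = -22976/3 (a = (1/9)*(-68928) = -22976/3 ≈ -7658.7)
k = 1204084967/27229791285 (k = -22976/3/(-168276) - 279/215755 = -22976/3*(-1/168276) - 279*1/215755 = 5744/126207 - 279/215755 = 1204084967/27229791285 ≈ 0.044219)
J = 11880
k + J = 1204084967/27229791285 + 11880 = 323491124550767/27229791285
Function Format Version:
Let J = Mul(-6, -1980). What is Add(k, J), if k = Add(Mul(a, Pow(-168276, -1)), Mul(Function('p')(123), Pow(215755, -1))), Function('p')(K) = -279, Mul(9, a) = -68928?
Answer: Rational(323491124550767, 27229791285) ≈ 11880.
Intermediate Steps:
a = Rational(-22976, 3) (a = Mul(Rational(1, 9), -68928) = Rational(-22976, 3) ≈ -7658.7)
k = Rational(1204084967, 27229791285) (k = Add(Mul(Rational(-22976, 3), Pow(-168276, -1)), Mul(-279, Pow(215755, -1))) = Add(Mul(Rational(-22976, 3), Rational(-1, 168276)), Mul(-279, Rational(1, 215755))) = Add(Rational(5744, 126207), Rational(-279, 215755)) = Rational(1204084967, 27229791285) ≈ 0.044219)
J = 11880
Add(k, J) = Add(Rational(1204084967, 27229791285), 11880) = Rational(323491124550767, 27229791285)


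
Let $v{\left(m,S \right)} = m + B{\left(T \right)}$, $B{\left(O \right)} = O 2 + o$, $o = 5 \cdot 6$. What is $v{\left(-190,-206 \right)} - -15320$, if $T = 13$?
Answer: $15186$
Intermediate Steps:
$o = 30$
$B{\left(O \right)} = 30 + 2 O$ ($B{\left(O \right)} = O 2 + 30 = 2 O + 30 = 30 + 2 O$)
$v{\left(m,S \right)} = 56 + m$ ($v{\left(m,S \right)} = m + \left(30 + 2 \cdot 13\right) = m + \left(30 + 26\right) = m + 56 = 56 + m$)
$v{\left(-190,-206 \right)} - -15320 = \left(56 - 190\right) - -15320 = -134 + 15320 = 15186$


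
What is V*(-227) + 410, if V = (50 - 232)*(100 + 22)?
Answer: 5040718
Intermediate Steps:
V = -22204 (V = -182*122 = -22204)
V*(-227) + 410 = -22204*(-227) + 410 = 5040308 + 410 = 5040718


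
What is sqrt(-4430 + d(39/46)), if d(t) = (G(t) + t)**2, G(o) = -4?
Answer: I*sqrt(9352855)/46 ≈ 66.484*I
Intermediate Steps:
d(t) = (-4 + t)**2
sqrt(-4430 + d(39/46)) = sqrt(-4430 + (-4 + 39/46)**2) = sqrt(-4430 + (-145/46)**2) = sqrt(-4430 + 21025/2116) = sqrt(-9352855/2116) = I*sqrt(9352855)/46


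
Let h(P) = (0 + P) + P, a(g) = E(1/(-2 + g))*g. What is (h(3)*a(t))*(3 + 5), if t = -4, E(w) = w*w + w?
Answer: 80/3 ≈ 26.667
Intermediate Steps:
E(w) = w + w**2 (E(w) = w**2 + w = w + w**2)
a(g) = g*(1 + 1/(-2 + g))/(-2 + g) (a(g) = ((1 + 1/(-2 + g))/(-2 + g))*g = g*(1 + 1/(-2 + g))/(-2 + g))
h(P) = 2*P (h(P) = P + P = 2*P)
(h(3)*a(t))*(3 + 5) = ((2*3)*(-4*(-1 - 4)/(-2 - 4)**2))*(3 + 5) = (6*(-4*(-5)/(-6)**2))*8 = (6*(-4*1/36*(-5)))*8 = (6*(5/9))*8 = (10/3)*8 = 80/3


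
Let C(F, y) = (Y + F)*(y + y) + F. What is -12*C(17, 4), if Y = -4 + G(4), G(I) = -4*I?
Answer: 84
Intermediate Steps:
Y = -20 (Y = -4 - 4*4 = -4 - 16 = -20)
C(F, y) = F + 2*y*(-20 + F) (C(F, y) = (-20 + F)*(y + y) + F = (-20 + F)*(2*y) + F = 2*y*(-20 + F) + F = F + 2*y*(-20 + F))
-12*C(17, 4) = -12*(17 - 40*4 + 2*17*4) = -12*(17 - 160 + 136) = -12*(-7) = 84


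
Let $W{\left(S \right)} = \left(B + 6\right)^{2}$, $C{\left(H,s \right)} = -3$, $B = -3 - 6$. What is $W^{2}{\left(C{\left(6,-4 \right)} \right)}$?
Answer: $81$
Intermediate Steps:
$B = -9$ ($B = -3 - 6 = -9$)
$W{\left(S \right)} = 9$ ($W{\left(S \right)} = \left(-9 + 6\right)^{2} = \left(-3\right)^{2} = 9$)
$W^{2}{\left(C{\left(6,-4 \right)} \right)} = 9^{2} = 81$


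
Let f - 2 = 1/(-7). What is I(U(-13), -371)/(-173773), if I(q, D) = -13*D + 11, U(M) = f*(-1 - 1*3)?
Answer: -4834/173773 ≈ -0.027818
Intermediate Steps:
f = 13/7 (f = 2 + 1/(-7) = 2 - 1/7 = 13/7 ≈ 1.8571)
U(M) = -52/7 (U(M) = 13*(-1 - 1*3)/7 = 13*(-1 - 3)/7 = (13/7)*(-4) = -52/7)
I(q, D) = 11 - 13*D
I(U(-13), -371)/(-173773) = (11 - 13*(-371))/(-173773) = (11 + 4823)*(-1/173773) = 4834*(-1/173773) = -4834/173773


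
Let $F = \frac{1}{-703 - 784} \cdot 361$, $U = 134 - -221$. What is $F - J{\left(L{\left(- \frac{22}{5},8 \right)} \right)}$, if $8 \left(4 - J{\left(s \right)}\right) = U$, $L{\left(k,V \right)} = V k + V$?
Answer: $\frac{477413}{11896} \approx 40.132$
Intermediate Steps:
$U = 355$ ($U = 134 + 221 = 355$)
$L{\left(k,V \right)} = V + V k$
$J{\left(s \right)} = - \frac{323}{8}$ ($J{\left(s \right)} = 4 - \frac{355}{8} = - \frac{323}{8}$)
$F = - \frac{361}{1487}$ ($F = \frac{1}{-1487} \cdot 361 = \left(- \frac{1}{1487}\right) 361 = - \frac{361}{1487} \approx -0.24277$)
$F - J{\left(L{\left(- \frac{22}{5},8 \right)} \right)} = - \frac{361}{1487} - - \frac{323}{8} = - \frac{361}{1487} + \frac{323}{8} = \frac{477413}{11896}$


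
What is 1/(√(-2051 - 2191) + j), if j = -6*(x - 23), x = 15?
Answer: 8/1091 - I*√4242/6546 ≈ 0.0073327 - 0.0099497*I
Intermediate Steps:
j = 48 (j = -6*(15 - 23) = -6*(-8) = 48)
1/(√(-2051 - 2191) + j) = 1/(√(-2051 - 2191) + 48) = 1/(√(-4242) + 48) = 1/(I*√4242 + 48) = 1/(48 + I*√4242)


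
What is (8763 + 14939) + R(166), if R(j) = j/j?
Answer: 23703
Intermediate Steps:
R(j) = 1
(8763 + 14939) + R(166) = (8763 + 14939) + 1 = 23702 + 1 = 23703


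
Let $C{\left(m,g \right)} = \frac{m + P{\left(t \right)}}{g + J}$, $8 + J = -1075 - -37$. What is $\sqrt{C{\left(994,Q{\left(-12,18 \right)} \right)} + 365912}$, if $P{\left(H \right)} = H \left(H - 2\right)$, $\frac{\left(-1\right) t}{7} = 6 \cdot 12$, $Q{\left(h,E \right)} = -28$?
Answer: $\frac{\sqrt{105448936695}}{537} \approx 604.71$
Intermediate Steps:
$J = -1046$ ($J = -8 - 1038 = -1046$)
$t = -504$ ($t = - 7 \cdot 6 \cdot 12 = \left(-7\right) 72 = -504$)
$P{\left(H \right)} = H \left(-2 + H\right)$
$C{\left(m,g \right)} = \frac{255024 + m}{-1046 + g}$ ($C{\left(m,g \right)} = \frac{m - 504 \left(-2 - 504\right)}{g - 1046} = \frac{m - -255024}{-1046 + g} = \frac{m + 255024}{-1046 + g} = \frac{255024 + m}{-1046 + g}$)
$\sqrt{C{\left(994,Q{\left(-12,18 \right)} \right)} + 365912} = \sqrt{\frac{255024 + 994}{-1046 - 28} + 365912} = \sqrt{\frac{1}{-1074} \cdot 256018 + 365912} = \sqrt{\left(- \frac{1}{1074}\right) 256018 + 365912} = \sqrt{- \frac{128009}{537} + 365912} = \sqrt{\frac{196366735}{537}} = \frac{\sqrt{105448936695}}{537}$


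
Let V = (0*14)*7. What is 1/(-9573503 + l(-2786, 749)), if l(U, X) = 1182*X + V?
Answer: -1/8688185 ≈ -1.1510e-7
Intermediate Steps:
V = 0 (V = 0*7 = 0)
l(U, X) = 1182*X (l(U, X) = 1182*X + 0 = 1182*X)
1/(-9573503 + l(-2786, 749)) = 1/(-9573503 + 1182*749) = 1/(-9573503 + 885318) = 1/(-8688185) = -1/8688185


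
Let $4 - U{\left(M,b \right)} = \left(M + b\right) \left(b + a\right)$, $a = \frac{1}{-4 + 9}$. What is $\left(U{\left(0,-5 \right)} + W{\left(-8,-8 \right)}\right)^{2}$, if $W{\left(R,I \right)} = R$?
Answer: $784$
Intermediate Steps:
$a = \frac{1}{5} \approx 0.2$
$U{\left(M,b \right)} = 4 - \left(\frac{1}{5} + b\right) \left(M + b\right)$ ($U{\left(M,b \right)} = 4 - \left(M + b\right) \left(b + \frac{1}{5}\right) = 4 - \left(M + b\right) \left(\frac{1}{5} + b\right) = 4 - \left(\frac{1}{5} + b\right) \left(M + b\right)$)
$\left(U{\left(0,-5 \right)} + W{\left(-8,-8 \right)}\right)^{2} = \left(\left(4 - \left(-5\right)^{2} - 0 - -1 - 0 \left(-5\right)\right) - 8\right)^{2} = \left(\left(4 - 25 + 0 + 1 + 0\right) - 8\right)^{2} = \left(-20 - 8\right)^{2} = \left(-28\right)^{2} = 784$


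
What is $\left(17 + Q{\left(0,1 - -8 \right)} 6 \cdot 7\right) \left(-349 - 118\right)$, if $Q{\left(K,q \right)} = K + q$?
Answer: $-184465$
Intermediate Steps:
$\left(17 + Q{\left(0,1 - -8 \right)} 6 \cdot 7\right) \left(-349 - 118\right) = \left(17 + \left(0 + \left(1 - -8\right)\right) 6 \cdot 7\right) \left(-349 - 118\right) = \left(17 + \left(0 + \left(1 + 8\right)\right) 6 \cdot 7\right) \left(-467\right) = \left(17 + \left(0 + 9\right) 6 \cdot 7\right) \left(-467\right) = \left(17 + 9 \cdot 6 \cdot 7\right) \left(-467\right) = \left(17 + 54 \cdot 7\right) \left(-467\right) = \left(17 + 378\right) \left(-467\right) = 395 \left(-467\right) = -184465$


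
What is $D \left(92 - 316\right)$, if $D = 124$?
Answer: $-27776$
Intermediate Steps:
$D \left(92 - 316\right) = 124 \left(92 - 316\right) = 124 \left(-224\right) = -27776$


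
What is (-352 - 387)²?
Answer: 546121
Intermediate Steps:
(-352 - 387)² = (-739)² = 546121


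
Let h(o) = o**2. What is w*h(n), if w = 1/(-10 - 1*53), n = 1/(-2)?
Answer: -1/252 ≈ -0.0039683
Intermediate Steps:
n = -1/2 (n = 1*(-1/2) = -1/2 ≈ -0.50000)
w = -1/63 (w = 1/(-10 - 53) = 1/(-63) = -1/63 ≈ -0.015873)
w*h(n) = -(-1/2)**2/63 = -1/63*1/4 = -1/252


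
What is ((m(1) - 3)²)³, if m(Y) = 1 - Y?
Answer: 729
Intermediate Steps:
((m(1) - 3)²)³ = (((1 - 1*1) - 3)²)³ = (((1 - 1) - 3)²)³ = ((0 - 3)²)³ = ((-3)²)³ = 9³ = 729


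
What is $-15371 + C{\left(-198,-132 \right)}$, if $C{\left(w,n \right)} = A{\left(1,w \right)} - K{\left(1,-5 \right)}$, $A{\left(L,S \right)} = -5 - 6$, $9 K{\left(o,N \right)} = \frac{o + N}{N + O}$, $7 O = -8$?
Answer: $- \frac{5952862}{387} \approx -15382.0$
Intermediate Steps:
$O = - \frac{8}{7}$ ($O = \frac{1}{7} \left(-8\right) = - \frac{8}{7} \approx -1.1429$)
$K{\left(o,N \right)} = \frac{N + o}{9 \left(- \frac{8}{7} + N\right)}$ ($K{\left(o,N \right)} = \frac{\left(o + N\right) \frac{1}{N - \frac{8}{7}}}{9} = \frac{\left(N + o\right) \frac{1}{- \frac{8}{7} + N}}{9} = \frac{\frac{1}{- \frac{8}{7} + N} \left(N + o\right)}{9} = \frac{N + o}{9 \left(- \frac{8}{7} + N\right)}$)
$A{\left(L,S \right)} = -11$ ($A{\left(L,S \right)} = -5 - 6 = -11$)
$C{\left(w,n \right)} = - \frac{4285}{387}$ ($C{\left(w,n \right)} = -11 - \frac{7 \left(-5 + 1\right)}{9 \left(-8 + 7 \left(-5\right)\right)} = -11 - \frac{7}{9} \frac{1}{-8 - 35} \left(-4\right) = -11 - \frac{7}{9} \frac{1}{-43} \left(-4\right) = -11 - \frac{7}{9} \left(- \frac{1}{43}\right) \left(-4\right) = -11 - \frac{28}{387} = - \frac{4285}{387}$)
$-15371 + C{\left(-198,-132 \right)} = -15371 - \frac{4285}{387} = - \frac{5952862}{387}$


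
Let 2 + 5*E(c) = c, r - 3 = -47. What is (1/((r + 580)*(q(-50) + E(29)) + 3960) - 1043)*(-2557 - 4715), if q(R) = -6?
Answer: 5749198053/758 ≈ 7.5847e+6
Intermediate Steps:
r = -44 (r = 3 - 47 = -44)
E(c) = -⅖ + c/5
(1/((r + 580)*(q(-50) + E(29)) + 3960) - 1043)*(-2557 - 4715) = (1/((-44 + 580)*(-6 + (-⅖ + (⅕)*29)) + 3960) - 1043)*(-2557 - 4715) = (1/(536*(-6 + (-⅖ + 29/5)) + 3960) - 1043)*(-7272) = (1/(536*(-6 + 27/5) + 3960) - 1043)*(-7272) = (1/(536*(-⅗) + 3960) - 1043)*(-7272) = (1/(-1608/5 + 3960) - 1043)*(-7272) = (1/(18192/5) - 1043)*(-7272) = (5/18192 - 1043)*(-7272) = -18974251/18192*(-7272) = 5749198053/758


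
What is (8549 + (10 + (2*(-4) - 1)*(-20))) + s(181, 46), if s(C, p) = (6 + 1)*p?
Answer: 9061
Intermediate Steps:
s(C, p) = 7*p
(8549 + (10 + (2*(-4) - 1)*(-20))) + s(181, 46) = (8549 + (10 + (2*(-4) - 1)*(-20))) + 7*46 = (8549 + (10 + (-8 - 1)*(-20))) + 322 = (8549 + (10 - 9*(-20))) + 322 = (8549 + (10 + 180)) + 322 = (8549 + 190) + 322 = 8739 + 322 = 9061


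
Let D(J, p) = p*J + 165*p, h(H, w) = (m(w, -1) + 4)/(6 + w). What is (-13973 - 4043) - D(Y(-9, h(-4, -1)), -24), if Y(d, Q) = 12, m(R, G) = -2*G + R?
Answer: -13768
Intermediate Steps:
m(R, G) = R - 2*G
h(H, w) = 1 (h(H, w) = ((w - 2*(-1)) + 4)/(6 + w) = ((w + 2) + 4)/(6 + w) = ((2 + w) + 4)/(6 + w) = (6 + w)/(6 + w) = 1)
D(J, p) = 165*p + J*p (D(J, p) = J*p + 165*p = 165*p + J*p)
(-13973 - 4043) - D(Y(-9, h(-4, -1)), -24) = (-13973 - 4043) - (-24)*(165 + 12) = -18016 - (-24)*177 = -18016 - 1*(-4248) = -18016 + 4248 = -13768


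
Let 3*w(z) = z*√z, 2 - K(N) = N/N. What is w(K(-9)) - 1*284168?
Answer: -852503/3 ≈ -2.8417e+5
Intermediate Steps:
K(N) = 1 (K(N) = 2 - N/N = 2 - 1*1 = 2 - 1 = 1)
w(z) = z^(3/2)/3 (w(z) = (z*√z)/3 = z^(3/2)/3)
w(K(-9)) - 1*284168 = 1^(3/2)/3 - 1*284168 = (⅓)*1 - 284168 = ⅓ - 284168 = -852503/3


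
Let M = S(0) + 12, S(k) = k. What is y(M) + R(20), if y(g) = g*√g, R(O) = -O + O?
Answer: 24*√3 ≈ 41.569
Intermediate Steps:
R(O) = 0
M = 12 (M = 0 + 12 = 12)
y(g) = g^(3/2)
y(M) + R(20) = 12^(3/2) + 0 = 24*√3 + 0 = 24*√3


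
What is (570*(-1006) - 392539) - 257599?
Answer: -1223558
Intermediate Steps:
(570*(-1006) - 392539) - 257599 = (-573420 - 392539) - 257599 = -965959 - 257599 = -1223558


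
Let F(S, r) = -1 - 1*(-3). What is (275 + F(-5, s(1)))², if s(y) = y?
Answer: 76729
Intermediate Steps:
F(S, r) = 2 (F(S, r) = -1 + 3 = 2)
(275 + F(-5, s(1)))² = (275 + 2)² = 277² = 76729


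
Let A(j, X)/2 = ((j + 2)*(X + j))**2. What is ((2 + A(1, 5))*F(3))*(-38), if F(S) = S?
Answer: -74100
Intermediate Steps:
A(j, X) = 2*(2 + j)**2*(X + j)**2 (A(j, X) = 2*((j + 2)*(X + j))**2 = 2*((2 + j)*(X + j))**2 = 2*((2 + j)**2*(X + j)**2) = 2*(2 + j)**2*(X + j)**2)
((2 + A(1, 5))*F(3))*(-38) = ((2 + 2*(2 + 1)**2*(5 + 1)**2)*3)*(-38) = ((2 + 2*3**2*6**2)*3)*(-38) = ((2 + 2*9*36)*3)*(-38) = ((2 + 648)*3)*(-38) = (650*3)*(-38) = 1950*(-38) = -74100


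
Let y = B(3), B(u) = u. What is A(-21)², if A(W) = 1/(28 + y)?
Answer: 1/961 ≈ 0.0010406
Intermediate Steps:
y = 3
A(W) = 1/31 (A(W) = 1/(28 + 3) = 1/31)
A(-21)² = (1/31)² = 1/961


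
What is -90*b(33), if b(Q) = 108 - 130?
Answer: 1980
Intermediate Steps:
b(Q) = -22
-90*b(33) = -90*(-22) = 1980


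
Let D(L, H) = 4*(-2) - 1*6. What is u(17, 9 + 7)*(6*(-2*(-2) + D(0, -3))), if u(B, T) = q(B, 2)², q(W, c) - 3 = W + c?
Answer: -29040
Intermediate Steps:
q(W, c) = 3 + W + c (q(W, c) = 3 + (W + c) = 3 + W + c)
D(L, H) = -14 (D(L, H) = -8 - 6 = -14)
u(B, T) = (5 + B)² (u(B, T) = (3 + B + 2)² = (5 + B)²)
u(17, 9 + 7)*(6*(-2*(-2) + D(0, -3))) = (5 + 17)²*(6*(-2*(-2) - 14)) = 22²*(6*(4 - 14)) = 484*(6*(-10)) = 484*(-60) = -29040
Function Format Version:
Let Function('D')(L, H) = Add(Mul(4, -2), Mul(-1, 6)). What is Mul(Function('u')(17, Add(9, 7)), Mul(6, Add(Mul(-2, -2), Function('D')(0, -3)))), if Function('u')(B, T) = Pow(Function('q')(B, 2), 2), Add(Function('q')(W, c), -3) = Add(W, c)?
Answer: -29040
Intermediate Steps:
Function('q')(W, c) = Add(3, W, c) (Function('q')(W, c) = Add(3, Add(W, c)) = Add(3, W, c))
Function('D')(L, H) = -14 (Function('D')(L, H) = Add(-8, -6) = -14)
Function('u')(B, T) = Pow(Add(5, B), 2) (Function('u')(B, T) = Pow(Add(3, B, 2), 2) = Pow(Add(5, B), 2))
Mul(Function('u')(17, Add(9, 7)), Mul(6, Add(Mul(-2, -2), Function('D')(0, -3)))) = Mul(Pow(Add(5, 17), 2), Mul(6, Add(Mul(-2, -2), -14))) = Mul(Pow(22, 2), Mul(6, Add(4, -14))) = Mul(484, Mul(6, -10)) = Mul(484, -60) = -29040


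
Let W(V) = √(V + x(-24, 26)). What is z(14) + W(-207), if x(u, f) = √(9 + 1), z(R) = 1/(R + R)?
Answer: 1/28 + √(-207 + √10) ≈ 0.035714 + 14.277*I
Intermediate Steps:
z(R) = 1/(2*R)
x(u, f) = √10
W(V) = √(V + √10)
z(14) + W(-207) = (½)/14 + √(-207 + √10) = (½)*(1/14) + √(-207 + √10) = 1/28 + √(-207 + √10)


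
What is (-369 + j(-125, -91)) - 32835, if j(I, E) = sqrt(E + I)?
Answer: -33204 + 6*I*sqrt(6) ≈ -33204.0 + 14.697*I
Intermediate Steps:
(-369 + j(-125, -91)) - 32835 = (-369 + sqrt(-91 - 125)) - 32835 = (-369 + sqrt(-216)) - 32835 = (-369 + 6*I*sqrt(6)) - 32835 = -33204 + 6*I*sqrt(6)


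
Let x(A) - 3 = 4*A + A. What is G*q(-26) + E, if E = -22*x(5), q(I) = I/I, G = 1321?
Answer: 705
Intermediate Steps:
q(I) = 1
x(A) = 3 + 5*A (x(A) = 3 + (4*A + A) = 3 + 5*A)
E = -616 (E = -22*(3 + 5*5) = -22*(3 + 25) = -22*28 = -616)
G*q(-26) + E = 1321*1 - 616 = 1321 - 616 = 705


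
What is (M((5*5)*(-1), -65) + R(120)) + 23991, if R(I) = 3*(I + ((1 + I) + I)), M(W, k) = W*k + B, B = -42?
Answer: 26657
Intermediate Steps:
M(W, k) = -42 + W*k (M(W, k) = W*k - 42 = -42 + W*k)
R(I) = 3 + 9*I (R(I) = 3*(I + (1 + 2*I)) = 3*(1 + 3*I) = 3 + 9*I)
(M((5*5)*(-1), -65) + R(120)) + 23991 = ((-42 + ((5*5)*(-1))*(-65)) + (3 + 9*120)) + 23991 = ((-42 + (25*(-1))*(-65)) + (3 + 1080)) + 23991 = ((-42 - 25*(-65)) + 1083) + 23991 = ((-42 + 1625) + 1083) + 23991 = (1583 + 1083) + 23991 = 2666 + 23991 = 26657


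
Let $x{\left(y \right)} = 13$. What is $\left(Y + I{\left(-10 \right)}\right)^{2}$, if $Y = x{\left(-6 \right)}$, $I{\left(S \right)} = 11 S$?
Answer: $9409$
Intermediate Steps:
$Y = 13$
$\left(Y + I{\left(-10 \right)}\right)^{2} = \left(13 + 11 \left(-10\right)\right)^{2} = \left(13 - 110\right)^{2} = \left(-97\right)^{2} = 9409$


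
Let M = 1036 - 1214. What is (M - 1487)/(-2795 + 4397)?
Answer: -185/178 ≈ -1.0393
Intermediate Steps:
M = -178
(M - 1487)/(-2795 + 4397) = (-178 - 1487)/(-2795 + 4397) = -1665/1602 = -1665*1/1602 = -185/178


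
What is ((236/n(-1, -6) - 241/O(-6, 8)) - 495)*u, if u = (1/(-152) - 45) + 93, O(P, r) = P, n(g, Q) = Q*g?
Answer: -6062145/304 ≈ -19941.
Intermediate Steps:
u = 7295/152 (u = (-1/152 - 45) + 93 = -6841/152 + 93 = 7295/152 ≈ 47.993)
((236/n(-1, -6) - 241/O(-6, 8)) - 495)*u = ((236/((-6*(-1))) - 241/(-6)) - 495)*(7295/152) = ((236/6 - 241*(-⅙)) - 495)*(7295/152) = ((236*(⅙) + 241/6) - 495)*(7295/152) = ((118/3 + 241/6) - 495)*(7295/152) = (159/2 - 495)*(7295/152) = -831/2*7295/152 = -6062145/304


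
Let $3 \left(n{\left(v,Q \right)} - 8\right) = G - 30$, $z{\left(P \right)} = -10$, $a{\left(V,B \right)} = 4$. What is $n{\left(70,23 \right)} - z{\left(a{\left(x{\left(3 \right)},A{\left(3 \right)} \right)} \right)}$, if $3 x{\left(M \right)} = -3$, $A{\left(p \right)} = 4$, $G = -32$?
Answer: $- \frac{8}{3} \approx -2.6667$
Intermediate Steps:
$x{\left(M \right)} = -1$ ($x{\left(M \right)} = \frac{1}{3} \left(-3\right) = -1$)
$n{\left(v,Q \right)} = - \frac{38}{3}$ ($n{\left(v,Q \right)} = 8 + \frac{-32 - 30}{3} = 8 + \frac{1}{3} \left(-62\right) = 8 - \frac{62}{3} = - \frac{38}{3}$)
$n{\left(70,23 \right)} - z{\left(a{\left(x{\left(3 \right)},A{\left(3 \right)} \right)} \right)} = - \frac{38}{3} - -10 = - \frac{38}{3} + 10 = - \frac{8}{3}$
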